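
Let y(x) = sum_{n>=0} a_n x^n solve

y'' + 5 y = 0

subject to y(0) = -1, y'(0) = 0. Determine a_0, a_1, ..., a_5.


Ansatz: y(x) = sum_{n>=0} a_n x^n, so y'(x) = sum_{n>=1} n a_n x^(n-1) and y''(x) = sum_{n>=2} n(n-1) a_n x^(n-2).
Substitute into P(x) y'' + Q(x) y' + R(x) y = 0 with P(x) = 1, Q(x) = 0, R(x) = 5, and match powers of x.
Initial conditions: a_0 = -1, a_1 = 0.
Setting the coefficient of each power of x to zero and solving order by order (substituting the coefficients already found):
  x^0: 2 a_2 + 5 a_0 = 0  ->  2 a_2 = -5 a_0 = 5  ->  a_2 = 5/2
  x^1: 6 a_3 + 5 a_1 = 0  ->  6 a_3 = -5 a_1 = 0  ->  a_3 = 0
  x^2: 12 a_4 + 5 a_2 = 0  ->  12 a_4 = -5 a_2 = -25/2  ->  a_4 = -25/24
  x^3: 20 a_5 + 5 a_3 = 0  ->  20 a_5 = -5 a_3 = 0  ->  a_5 = 0
Truncated series: y(x) = -1 + (5/2) x^2 - (25/24) x^4 + O(x^6).

a_0 = -1; a_1 = 0; a_2 = 5/2; a_3 = 0; a_4 = -25/24; a_5 = 0


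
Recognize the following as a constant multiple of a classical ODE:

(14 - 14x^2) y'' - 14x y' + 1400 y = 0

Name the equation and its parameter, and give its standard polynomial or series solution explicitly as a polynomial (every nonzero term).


All three coefficients share the factor 14; dividing through by 14 gives  (1 - x^2) y'' - x y' + 100 y = 0.
This matches the Chebyshev equation (1 - x^2) y'' - x y' + n^2 y = 0 (note the -x y' term, not -2x y') with n^2 = 100, so n = 10; the polynomial solution is T_10(x).
With y = sum_k a_k x^k, matching x^k gives (k+2)(k+1) a_{k+2} = (k^2 - n^2) a_k = (k - 10)(k + 10) a_k. The right side vanishes at k = 10, so the series with the parity of 10 terminates at degree 10.
Standard normalization: leading coefficient of T_n is 2^(n-1), so a_10 = 2^9 = 512. Work downward with a_k = (k+1)(k+2) a_{k+2} / ((k - 10)(k + 10)):
  a_8 = (9)(10)(512) / ((8 - 10)(8 + 10)) = 46080/(-36) = -1280
  a_6 = (7)(8)(-1280) / ((6 - 10)(6 + 10)) = -71680/(-64) = 1120
  a_4 = (5)(6)(1120) / ((4 - 10)(4 + 10)) = 33600/(-84) = -400
  a_2 = (3)(4)(-400) / ((2 - 10)(2 + 10)) = -4800/(-96) = 50
  a_0 = (1)(2)(50) / ((0 - 10)(0 + 10)) = 100/(-100) = -1
Hence T_10(x) = 512 x^10 - 1280 x^8 + 1120 x^6 - 400 x^4 + 50 x^2 - 1.

T_10(x); series = 512 x^10 - 1280 x^8 + 1120 x^6 - 400 x^4 + 50 x^2 - 1


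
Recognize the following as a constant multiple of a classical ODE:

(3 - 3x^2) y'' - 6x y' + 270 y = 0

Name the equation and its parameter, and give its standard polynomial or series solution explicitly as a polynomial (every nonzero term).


All three coefficients share the factor 3; dividing through by 3 gives  (1 - x^2) y'' - 2x y' + 90 y = 0.
This matches the Legendre equation (1 - x^2) y'' - 2x y' + n(n+1) y = 0 (note the -2x y' term) with n(n+1) = 90, so n = 9; the polynomial solution is P_9(x).
With y = sum_k a_k x^k, matching x^k gives (k+2)(k+1) a_{k+2} = [k(k+1) - n(n+1)] a_k = (k - 9)(k + 10) a_k. The right side vanishes at k = 9, so the series with the parity of 9 terminates at degree 9.
Standard normalization (P_n(1) = 1): leading coefficient (2n)!/(2^n (n!)^2) = 6402373705728000/(512*131681894400) = 12155/128, so a_9 = 12155/128. Work downward with a_k = (k+1)(k+2) a_{k+2} / ((k - 9)(k + 10)):
  a_7 = (8)(9)(12155/128) / ((7 - 9)(7 + 10)) = (109395/16)/(-34) = -6435/32
  a_5 = (6)(7)(-6435/32) / ((5 - 9)(5 + 10)) = (-135135/16)/(-60) = 9009/64
  a_3 = (4)(5)(9009/64) / ((3 - 9)(3 + 10)) = (45045/16)/(-78) = -1155/32
  a_1 = (2)(3)(-1155/32) / ((1 - 9)(1 + 10)) = (-3465/16)/(-88) = 315/128
Hence P_9(x) = 12155 x^9/128 - 6435 x^7/32 + 9009 x^5/64 - 1155 x^3/32 + 315 x/128.

P_9(x); series = 12155 x^9/128 - 6435 x^7/32 + 9009 x^5/64 - 1155 x^3/32 + 315 x/128


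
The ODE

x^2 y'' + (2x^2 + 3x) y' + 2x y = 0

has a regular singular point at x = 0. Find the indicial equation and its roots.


Divide by x^2 to reach normal form y'' + P_1(x) y' + P_2(x) y = 0 with P_1(x) = 2 + 3/x and P_2(x) = 2/x.
x = 0 is a singular point because the y'-coefficient 2 + 3/x has a pole at x = 0 and the y-coefficient 2/x has a pole at x = 0.
It is a regular singular point because x P_1(x) = p(x) = 2x + 3 and x^2 P_2(x) = q(x) = 2x are polynomials, hence analytic at x = 0.
p(0) = 3,  q(0) = 0.
Indicial equation: r(r-1) + p(0) r + q(0) = 0, i.e. r^2 + (p(0) - 1) r + q(0) = 0, i.e. r^2 + 2 r = 0.
Discriminant: (2)^2 - 4(0) = 4, so r = (-2 ± 2)/2.
Solving: r_1 = 0, r_2 = -2.

indicial: r^2 + 2 r = 0; roots r_1 = 0, r_2 = -2


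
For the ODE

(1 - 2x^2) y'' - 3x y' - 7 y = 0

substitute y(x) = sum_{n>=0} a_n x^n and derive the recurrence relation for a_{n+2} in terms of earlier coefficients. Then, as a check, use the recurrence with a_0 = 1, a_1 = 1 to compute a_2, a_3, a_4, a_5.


Substitute y = sum_n a_n x^n.
(1 - 2 x^2) y'' contributes (n+2)(n+1) a_{n+2} - 2 n(n-1) a_n at x^n.
-3 x y'(x) contributes -3 n a_n at x^n.
-7 y(x) contributes -7 a_n at x^n.
Matching x^n: (n+2)(n+1) a_{n+2} + (-2 n(n-1) - 3 n - 7) a_n = 0.
Thus a_{n+2} = (2 n(n-1) + 3 n + 7) / ((n+1)(n+2)) * a_n.

Check with a_0 = 1, a_1 = 1 (apply the recurrence for n = 0, 1, 2, 3): a_0 = 1, a_1 = 1, a_2 = 7/2, a_3 = 5/3, a_4 = 119/24, a_5 = 7/3.

a_(n+2) = (2 n(n-1) + 3 n + 7) / ((n+1)(n+2)) * a_n; check: a_0 = 1, a_1 = 1, a_2 = 7/2, a_3 = 5/3, a_4 = 119/24, a_5 = 7/3


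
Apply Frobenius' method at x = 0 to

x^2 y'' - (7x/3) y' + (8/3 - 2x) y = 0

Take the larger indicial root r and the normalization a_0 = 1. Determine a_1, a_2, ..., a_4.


Write in Frobenius form y'' + (p(x)/x) y' + (q(x)/x^2) y = 0:
  p(x) = -7/3,  q(x) = 8/3 - 2x.
Indicial equation: r(r-1) + (-7/3) r + (8/3) = 0 -> roots r_1 = 2, r_2 = 4/3.
Take r = r_1 = 2. Let y(x) = x^r sum_{n>=0} a_n x^n with a_0 = 1.
Substitute y = x^r sum a_n x^n and match x^{r+n}. The recurrence is
  D(n) a_n - 2 a_{n-1} = 0,  where D(n) = (r+n)(r+n-1) + (-7/3)(r+n) + (8/3).
  a_n = 2 / D(n) * a_{n-1}.
Since the indicial polynomial factors as (r - r_1)(r - r_2), D(n) = (r_1 + n - r_1)(r_1 + n - r_2) = n(n + 2/3).
Evaluating step by step (a_0 = 1):
  n = 1: D(1) = 1(1 + 2/3) = 5/3; numerator = 2(1) = 2; a_1 = (2)/(5/3) = 6/5
  n = 2: D(2) = 2(2 + 2/3) = 16/3; numerator = 2(6/5) = 12/5; a_2 = (12/5)/(16/3) = 9/20
  n = 3: D(3) = 3(3 + 2/3) = 11; numerator = 2(9/20) = 9/10; a_3 = (9/10)/(11) = 9/110
  n = 4: D(4) = 4(4 + 2/3) = 56/3; numerator = 2(9/110) = 9/55; a_4 = (9/55)/(56/3) = 27/3080

r = 2; a_0 = 1; a_1 = 6/5; a_2 = 9/20; a_3 = 9/110; a_4 = 27/3080


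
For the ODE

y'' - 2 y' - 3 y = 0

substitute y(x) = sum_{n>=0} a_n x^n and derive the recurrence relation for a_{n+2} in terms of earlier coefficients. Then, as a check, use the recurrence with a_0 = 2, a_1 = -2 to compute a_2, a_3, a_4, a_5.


Substitute y = sum_n a_n x^n.
y''(x) has coefficient (n+2)(n+1) a_{n+2} at x^n;
-2 y'(x) has coefficient -2 (n+1) a_{n+1} at x^n;
-3 y(x) has coefficient -3 a_n at x^n.
Matching x^n: (n+2)(n+1) a_{n+2} - 2 (n+1) a_{n+1} - 3 a_n = 0.
Thus a_{n+2} = [2 (n+1) a_{n+1} + 3 a_n] / ((n+1)(n+2)).

Check with a_0 = 2, a_1 = -2 (apply the recurrence for n = 0, 1, 2, 3): a_0 = 2, a_1 = -2, a_2 = 1, a_3 = -1/3, a_4 = 1/12, a_5 = -1/60.

a_(n+2) = [2 (n+1) a_(n+1) + 3 a_n] / ((n+1)(n+2)); check: a_0 = 2, a_1 = -2, a_2 = 1, a_3 = -1/3, a_4 = 1/12, a_5 = -1/60


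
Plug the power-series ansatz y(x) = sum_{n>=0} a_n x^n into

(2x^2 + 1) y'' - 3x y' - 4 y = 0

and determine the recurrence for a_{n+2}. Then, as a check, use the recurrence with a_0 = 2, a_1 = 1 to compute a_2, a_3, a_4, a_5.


Substitute y = sum_n a_n x^n.
(1 + 2 x^2) y'' contributes (n+2)(n+1) a_{n+2} + 2 n(n-1) a_n at x^n.
-3 x y'(x) contributes -3 n a_n at x^n.
-4 y(x) contributes -4 a_n at x^n.
Matching x^n: (n+2)(n+1) a_{n+2} + (2 n(n-1) - 3 n - 4) a_n = 0.
Thus a_{n+2} = (-2 n(n-1) + 3 n + 4) / ((n+1)(n+2)) * a_n.

Check with a_0 = 2, a_1 = 1 (apply the recurrence for n = 0, 1, 2, 3): a_0 = 2, a_1 = 1, a_2 = 4, a_3 = 7/6, a_4 = 2, a_5 = 7/120.

a_(n+2) = (-2 n(n-1) + 3 n + 4) / ((n+1)(n+2)) * a_n; check: a_0 = 2, a_1 = 1, a_2 = 4, a_3 = 7/6, a_4 = 2, a_5 = 7/120


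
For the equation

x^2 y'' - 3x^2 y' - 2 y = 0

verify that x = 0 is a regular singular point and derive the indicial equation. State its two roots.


Divide by x^2 to reach normal form y'' + P_1(x) y' + P_2(x) y = 0 with P_1(x) = -3 and P_2(x) = -2/x^2.
x = 0 is a singular point because the y-coefficient -2/x^2 has a pole at x = 0.
It is a regular singular point because x P_1(x) = p(x) = -3x and x^2 P_2(x) = q(x) = -2 are polynomials, hence analytic at x = 0.
p(0) = 0,  q(0) = -2.
Indicial equation: r(r-1) + p(0) r + q(0) = 0, i.e. r^2 + (p(0) - 1) r + q(0) = 0, i.e. r^2 - 1 r - 2 = 0.
Discriminant: (-1)^2 - 4(-2) = 9, so r = (1 ± 3)/2.
Solving: r_1 = 2, r_2 = -1.

indicial: r^2 - 1 r - 2 = 0; roots r_1 = 2, r_2 = -1


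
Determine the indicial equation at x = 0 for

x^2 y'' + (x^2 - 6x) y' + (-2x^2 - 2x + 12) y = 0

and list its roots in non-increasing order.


Divide by x^2 to reach normal form y'' + P_1(x) y' + P_2(x) y = 0 with P_1(x) = 1 - 6/x and P_2(x) = -2 - 2/x + 12/x^2.
x = 0 is a singular point because the y'-coefficient 1 - 6/x has a pole at x = 0 and the y-coefficient -2 - 2/x + 12/x^2 has a pole at x = 0.
It is a regular singular point because x P_1(x) = p(x) = x - 6 and x^2 P_2(x) = q(x) = -2x^2 - 2x + 12 are polynomials, hence analytic at x = 0.
p(0) = -6,  q(0) = 12.
Indicial equation: r(r-1) + p(0) r + q(0) = 0, i.e. r^2 + (p(0) - 1) r + q(0) = 0, i.e. r^2 - 7 r + 12 = 0.
Discriminant: (-7)^2 - 4(12) = 1, so r = (7 ± 1)/2.
Solving: r_1 = 4, r_2 = 3.

indicial: r^2 - 7 r + 12 = 0; roots r_1 = 4, r_2 = 3


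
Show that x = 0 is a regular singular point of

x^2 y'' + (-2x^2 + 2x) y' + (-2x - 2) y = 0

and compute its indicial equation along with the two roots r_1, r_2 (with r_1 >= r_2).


Divide by x^2 to reach normal form y'' + P_1(x) y' + P_2(x) y = 0 with P_1(x) = -2 + 2/x and P_2(x) = -2/x - 2/x^2.
x = 0 is a singular point because the y'-coefficient -2 + 2/x has a pole at x = 0 and the y-coefficient -2/x - 2/x^2 has a pole at x = 0.
It is a regular singular point because x P_1(x) = p(x) = 2 - 2x and x^2 P_2(x) = q(x) = -2x - 2 are polynomials, hence analytic at x = 0.
p(0) = 2,  q(0) = -2.
Indicial equation: r(r-1) + p(0) r + q(0) = 0, i.e. r^2 + (p(0) - 1) r + q(0) = 0, i.e. r^2 + 1 r - 2 = 0.
Discriminant: (1)^2 - 4(-2) = 9, so r = (-1 ± 3)/2.
Solving: r_1 = 1, r_2 = -2.

indicial: r^2 + 1 r - 2 = 0; roots r_1 = 1, r_2 = -2


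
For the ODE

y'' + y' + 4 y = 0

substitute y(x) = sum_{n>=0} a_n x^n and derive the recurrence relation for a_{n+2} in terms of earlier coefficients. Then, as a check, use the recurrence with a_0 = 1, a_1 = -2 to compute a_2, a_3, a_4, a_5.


Substitute y = sum_n a_n x^n.
y''(x) has coefficient (n+2)(n+1) a_{n+2} at x^n;
y'(x) has coefficient (n+1) a_{n+1} at x^n;
4 y(x) has coefficient 4 a_n at x^n.
Matching x^n: (n+2)(n+1) a_{n+2} + (n+1) a_{n+1} + 4 a_n = 0.
Thus a_{n+2} = [-(n+1) a_{n+1} - 4 a_n] / ((n+1)(n+2)).

Check with a_0 = 1, a_1 = -2 (apply the recurrence for n = 0, 1, 2, 3): a_0 = 1, a_1 = -2, a_2 = -1, a_3 = 5/3, a_4 = -1/12, a_5 = -19/60.

a_(n+2) = [-(n+1) a_(n+1) - 4 a_n] / ((n+1)(n+2)); check: a_0 = 1, a_1 = -2, a_2 = -1, a_3 = 5/3, a_4 = -1/12, a_5 = -19/60


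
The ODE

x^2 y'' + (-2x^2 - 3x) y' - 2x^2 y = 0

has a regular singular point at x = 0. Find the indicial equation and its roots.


Divide by x^2 to reach normal form y'' + P_1(x) y' + P_2(x) y = 0 with P_1(x) = -2 - 3/x and P_2(x) = -2.
x = 0 is a singular point because the y'-coefficient -2 - 3/x has a pole at x = 0.
It is a regular singular point because x P_1(x) = p(x) = -2x - 3 and x^2 P_2(x) = q(x) = -2x^2 are polynomials, hence analytic at x = 0.
p(0) = -3,  q(0) = 0.
Indicial equation: r(r-1) + p(0) r + q(0) = 0, i.e. r^2 + (p(0) - 1) r + q(0) = 0, i.e. r^2 - 4 r = 0.
Discriminant: (-4)^2 - 4(0) = 16, so r = (4 ± 4)/2.
Solving: r_1 = 4, r_2 = 0.

indicial: r^2 - 4 r = 0; roots r_1 = 4, r_2 = 0


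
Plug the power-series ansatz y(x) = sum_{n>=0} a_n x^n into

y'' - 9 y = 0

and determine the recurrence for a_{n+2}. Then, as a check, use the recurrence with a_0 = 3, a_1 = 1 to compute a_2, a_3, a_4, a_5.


Substitute y = sum_n a_n x^n into y'' + (const) y = 0.
y''(x) = sum_{n>=0} (n+2)(n+1) a_{n+2} x^n.
The ODE becomes sum_n [(n+2)(n+1) a_{n+2} - 9 a_n] x^n = 0.
Setting each coefficient to zero gives the recurrence:
  (n+2)(n+1) a_{n+2} - 9 a_n = 0,
  a_{n+2} = 9 / ((n+1)(n+2)) a_n.

Check with a_0 = 3, a_1 = 1 (apply the recurrence for n = 0, 1, 2, 3): a_0 = 3, a_1 = 1, a_2 = 27/2, a_3 = 3/2, a_4 = 81/8, a_5 = 27/40.

a_{n+2} = 9/((n+1)(n+2)) * a_n; check: a_0 = 3, a_1 = 1, a_2 = 27/2, a_3 = 3/2, a_4 = 81/8, a_5 = 27/40


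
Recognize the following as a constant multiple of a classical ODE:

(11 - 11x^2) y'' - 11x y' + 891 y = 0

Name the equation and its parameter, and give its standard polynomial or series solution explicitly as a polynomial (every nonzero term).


All three coefficients share the factor 11; dividing through by 11 gives  (1 - x^2) y'' - x y' + 81 y = 0.
This matches the Chebyshev equation (1 - x^2) y'' - x y' + n^2 y = 0 (note the -x y' term, not -2x y') with n^2 = 81, so n = 9; the polynomial solution is T_9(x).
With y = sum_k a_k x^k, matching x^k gives (k+2)(k+1) a_{k+2} = (k^2 - n^2) a_k = (k - 9)(k + 9) a_k. The right side vanishes at k = 9, so the series with the parity of 9 terminates at degree 9.
Standard normalization: leading coefficient of T_n is 2^(n-1), so a_9 = 2^8 = 256. Work downward with a_k = (k+1)(k+2) a_{k+2} / ((k - 9)(k + 9)):
  a_7 = (8)(9)(256) / ((7 - 9)(7 + 9)) = 18432/(-32) = -576
  a_5 = (6)(7)(-576) / ((5 - 9)(5 + 9)) = -24192/(-56) = 432
  a_3 = (4)(5)(432) / ((3 - 9)(3 + 9)) = 8640/(-72) = -120
  a_1 = (2)(3)(-120) / ((1 - 9)(1 + 9)) = -720/(-80) = 9
Hence T_9(x) = 256 x^9 - 576 x^7 + 432 x^5 - 120 x^3 + 9 x.

T_9(x); series = 256 x^9 - 576 x^7 + 432 x^5 - 120 x^3 + 9 x


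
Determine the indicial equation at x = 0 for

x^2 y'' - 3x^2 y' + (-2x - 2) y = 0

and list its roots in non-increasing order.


Divide by x^2 to reach normal form y'' + P_1(x) y' + P_2(x) y = 0 with P_1(x) = -3 and P_2(x) = -2/x - 2/x^2.
x = 0 is a singular point because the y-coefficient -2/x - 2/x^2 has a pole at x = 0.
It is a regular singular point because x P_1(x) = p(x) = -3x and x^2 P_2(x) = q(x) = -2x - 2 are polynomials, hence analytic at x = 0.
p(0) = 0,  q(0) = -2.
Indicial equation: r(r-1) + p(0) r + q(0) = 0, i.e. r^2 + (p(0) - 1) r + q(0) = 0, i.e. r^2 - 1 r - 2 = 0.
Discriminant: (-1)^2 - 4(-2) = 9, so r = (1 ± 3)/2.
Solving: r_1 = 2, r_2 = -1.

indicial: r^2 - 1 r - 2 = 0; roots r_1 = 2, r_2 = -1


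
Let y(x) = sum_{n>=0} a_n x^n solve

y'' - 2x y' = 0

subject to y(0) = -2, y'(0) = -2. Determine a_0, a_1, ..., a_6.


Ansatz: y(x) = sum_{n>=0} a_n x^n, so y'(x) = sum_{n>=1} n a_n x^(n-1) and y''(x) = sum_{n>=2} n(n-1) a_n x^(n-2).
Substitute into P(x) y'' + Q(x) y' + R(x) y = 0 with P(x) = 1, Q(x) = -2x, R(x) = 0, and match powers of x.
Initial conditions: a_0 = -2, a_1 = -2.
Setting the coefficient of each power of x to zero and solving order by order (substituting the coefficients already found):
  x^0: 2 a_2 = 0  ->  a_2 = 0
  x^1: 6 a_3 - 2 a_1 = 0  ->  6 a_3 = 2 a_1 = -4  ->  a_3 = -2/3
  x^2: 12 a_4 - 4 a_2 = 0  ->  12 a_4 = 4 a_2 = 0  ->  a_4 = 0
  x^3: 20 a_5 - 6 a_3 = 0  ->  20 a_5 = 6 a_3 = -4  ->  a_5 = -1/5
  x^4: 30 a_6 - 8 a_4 = 0  ->  30 a_6 = 8 a_4 = 0  ->  a_6 = 0
Truncated series: y(x) = -2 - 2 x - (2/3) x^3 - (1/5) x^5 + O(x^7).

a_0 = -2; a_1 = -2; a_2 = 0; a_3 = -2/3; a_4 = 0; a_5 = -1/5; a_6 = 0


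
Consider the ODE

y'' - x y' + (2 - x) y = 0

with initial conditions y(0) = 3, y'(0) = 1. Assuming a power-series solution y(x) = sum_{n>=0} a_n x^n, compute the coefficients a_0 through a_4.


Ansatz: y(x) = sum_{n>=0} a_n x^n, so y'(x) = sum_{n>=1} n a_n x^(n-1) and y''(x) = sum_{n>=2} n(n-1) a_n x^(n-2).
Substitute into P(x) y'' + Q(x) y' + R(x) y = 0 with P(x) = 1, Q(x) = -x, R(x) = 2 - x, and match powers of x.
Initial conditions: a_0 = 3, a_1 = 1.
Setting the coefficient of each power of x to zero and solving order by order (substituting the coefficients already found):
  x^0: 2 a_2 + 2 a_0 = 0  ->  2 a_2 = -2 a_0 = -6  ->  a_2 = -3
  x^1: 6 a_3 + a_1 - a_0 = 0  ->  6 a_3 = -a_1 + a_0 = 2  ->  a_3 = 1/3
  x^2: 12 a_4 - a_1 = 0  ->  12 a_4 = a_1 = 1  ->  a_4 = 1/12
Truncated series: y(x) = 3 + x - 3 x^2 + (1/3) x^3 + (1/12) x^4 + O(x^5).

a_0 = 3; a_1 = 1; a_2 = -3; a_3 = 1/3; a_4 = 1/12


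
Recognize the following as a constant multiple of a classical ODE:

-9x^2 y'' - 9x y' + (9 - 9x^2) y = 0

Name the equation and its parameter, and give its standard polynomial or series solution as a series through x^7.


All three coefficients share the factor -9; dividing through by -9 gives  x^2 y'' + x y' + (x^2 - 1) y = 0.
This matches the Bessel equation x^2 y'' + x y' + (x^2 - nu^2) y = 0 with nu^2 = 1, so nu = 1; the solution bounded at x = 0 is J_1(x).
Frobenius at x = 0: indicial roots ±nu; for r = nu the recurrence k(k + 2nu) c_k = -c_{k-2} gives the standard series J_nu(x) = sum_{k>=0} (-1)^k / (k! (k+nu)!) (x/2)^(2k+nu). Evaluate the first 4 terms:
  k = 0: (-1)^0 / (0! * 1! * 2^1) x^1 = 1/(1*1*2) x^1 = (1/2) x^1
  k = 1: (-1)^1 / (1! * 2! * 2^3) x^3 = -1/(1*2*8) x^3 = (-1/16) x^3
  k = 2: (-1)^2 / (2! * 3! * 2^5) x^5 = 1/(2*6*32) x^5 = (1/384) x^5
  k = 3: (-1)^3 / (3! * 4! * 2^7) x^7 = -1/(6*24*128) x^7 = (-1/18432) x^7
Hence J_1(x) = -x^7/18432 + x^5/384 - x^3/16 + x/2 + ....

J_1(x); series = -x^7/18432 + x^5/384 - x^3/16 + x/2


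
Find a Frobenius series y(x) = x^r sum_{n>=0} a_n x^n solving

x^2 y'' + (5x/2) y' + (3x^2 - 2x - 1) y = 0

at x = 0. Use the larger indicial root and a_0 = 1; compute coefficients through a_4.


Write in Frobenius form y'' + (p(x)/x) y' + (q(x)/x^2) y = 0:
  p(x) = 5/2,  q(x) = 3x^2 - 2x - 1.
Indicial equation: r(r-1) + (5/2) r + (-1) = 0 -> roots r_1 = 1/2, r_2 = -2.
Take r = r_1 = 1/2. Let y(x) = x^r sum_{n>=0} a_n x^n with a_0 = 1.
Substitute y = x^r sum a_n x^n and match x^{r+n}. The recurrence is
  D(n) a_n - 2 a_{n-1} + 3 a_{n-2} = 0,  where D(n) = (r+n)(r+n-1) + (5/2)(r+n) + (-1).
  a_n = [2 a_{n-1} - 3 a_{n-2}] / D(n).
Since the indicial polynomial factors as (r - r_1)(r - r_2), D(n) = (r_1 + n - r_1)(r_1 + n - r_2) = n(n + 5/2).
Evaluating step by step (a_0 = 1):
  n = 1: D(1) = 1(1 + 5/2) = 7/2; numerator = 2(1) = 2; a_1 = (2)/(7/2) = 4/7
  n = 2: D(2) = 2(2 + 5/2) = 9; numerator = 2(4/7) - 3(1) = -13/7; a_2 = (-13/7)/(9) = -13/63
  n = 3: D(3) = 3(3 + 5/2) = 33/2; numerator = 2(-13/63) - 3(4/7) = -134/63; a_3 = (-134/63)/(33/2) = -268/2079
  n = 4: D(4) = 4(4 + 5/2) = 26; numerator = 2(-268/2079) - 3(-13/63) = 751/2079; a_4 = (751/2079)/(26) = 751/54054

r = 1/2; a_0 = 1; a_1 = 4/7; a_2 = -13/63; a_3 = -268/2079; a_4 = 751/54054


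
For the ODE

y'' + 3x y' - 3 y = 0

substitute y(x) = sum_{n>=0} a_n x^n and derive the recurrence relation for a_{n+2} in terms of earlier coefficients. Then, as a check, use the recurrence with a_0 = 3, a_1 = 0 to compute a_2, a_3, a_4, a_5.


Substitute y = sum_n a_n x^n.
y''(x) has coefficient (n+2)(n+1) a_{n+2} at x^n;
3 x y'(x) has coefficient 3 n a_n at x^n (shift);
-3 y(x) has coefficient -3 a_n at x^n.
Matching x^n: (n+2)(n+1) a_{n+2} + (3n - 3) a_n = 0.
Thus a_{n+2} = (-3n + 3) / ((n+1)(n+2)) * a_n.

Check with a_0 = 3, a_1 = 0 (apply the recurrence for n = 0, 1, 2, 3): a_0 = 3, a_1 = 0, a_2 = 9/2, a_3 = 0, a_4 = -9/8, a_5 = 0.

a_(n+2) = (-3n + 3) / ((n+1)(n+2)) * a_n; check: a_0 = 3, a_1 = 0, a_2 = 9/2, a_3 = 0, a_4 = -9/8, a_5 = 0


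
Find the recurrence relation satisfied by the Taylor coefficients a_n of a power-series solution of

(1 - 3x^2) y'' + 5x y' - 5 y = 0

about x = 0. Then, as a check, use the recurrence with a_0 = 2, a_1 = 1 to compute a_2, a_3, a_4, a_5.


Substitute y = sum_n a_n x^n.
(1 - 3 x^2) y'' contributes (n+2)(n+1) a_{n+2} - 3 n(n-1) a_n at x^n.
5 x y'(x) contributes 5 n a_n at x^n.
-5 y(x) contributes -5 a_n at x^n.
Matching x^n: (n+2)(n+1) a_{n+2} + (-3 n(n-1) + 5 n - 5) a_n = 0.
Thus a_{n+2} = (3 n(n-1) - 5 n + 5) / ((n+1)(n+2)) * a_n.

Check with a_0 = 2, a_1 = 1 (apply the recurrence for n = 0, 1, 2, 3): a_0 = 2, a_1 = 1, a_2 = 5, a_3 = 0, a_4 = 5/12, a_5 = 0.

a_(n+2) = (3 n(n-1) - 5 n + 5) / ((n+1)(n+2)) * a_n; check: a_0 = 2, a_1 = 1, a_2 = 5, a_3 = 0, a_4 = 5/12, a_5 = 0


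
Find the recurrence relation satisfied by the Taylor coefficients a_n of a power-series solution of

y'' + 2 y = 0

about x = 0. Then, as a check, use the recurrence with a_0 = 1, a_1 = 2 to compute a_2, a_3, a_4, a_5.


Substitute y = sum_n a_n x^n into y'' + (const) y = 0.
y''(x) = sum_{n>=0} (n+2)(n+1) a_{n+2} x^n.
The ODE becomes sum_n [(n+2)(n+1) a_{n+2} + 2 a_n] x^n = 0.
Setting each coefficient to zero gives the recurrence:
  (n+2)(n+1) a_{n+2} + 2 a_n = 0,
  a_{n+2} = -2 / ((n+1)(n+2)) a_n.

Check with a_0 = 1, a_1 = 2 (apply the recurrence for n = 0, 1, 2, 3): a_0 = 1, a_1 = 2, a_2 = -1, a_3 = -2/3, a_4 = 1/6, a_5 = 1/15.

a_{n+2} = -2/((n+1)(n+2)) * a_n; check: a_0 = 1, a_1 = 2, a_2 = -1, a_3 = -2/3, a_4 = 1/6, a_5 = 1/15


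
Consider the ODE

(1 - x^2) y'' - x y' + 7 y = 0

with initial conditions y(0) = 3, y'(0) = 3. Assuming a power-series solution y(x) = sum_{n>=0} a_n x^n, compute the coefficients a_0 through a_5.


Ansatz: y(x) = sum_{n>=0} a_n x^n, so y'(x) = sum_{n>=1} n a_n x^(n-1) and y''(x) = sum_{n>=2} n(n-1) a_n x^(n-2).
Substitute into P(x) y'' + Q(x) y' + R(x) y = 0 with P(x) = 1 - x^2, Q(x) = -x, R(x) = 7, and match powers of x.
Initial conditions: a_0 = 3, a_1 = 3.
Setting the coefficient of each power of x to zero and solving order by order (substituting the coefficients already found):
  x^0: 2 a_2 + 7 a_0 = 0  ->  2 a_2 = -7 a_0 = -21  ->  a_2 = -21/2
  x^1: 6 a_3 + 6 a_1 = 0  ->  6 a_3 = -6 a_1 = -18  ->  a_3 = -3
  x^2: 12 a_4 + 3 a_2 = 0  ->  12 a_4 = -3 a_2 = 63/2  ->  a_4 = 21/8
  x^3: 20 a_5 - 2 a_3 = 0  ->  20 a_5 = 2 a_3 = -6  ->  a_5 = -3/10
Truncated series: y(x) = 3 + 3 x - (21/2) x^2 - 3 x^3 + (21/8) x^4 - (3/10) x^5 + O(x^6).

a_0 = 3; a_1 = 3; a_2 = -21/2; a_3 = -3; a_4 = 21/8; a_5 = -3/10


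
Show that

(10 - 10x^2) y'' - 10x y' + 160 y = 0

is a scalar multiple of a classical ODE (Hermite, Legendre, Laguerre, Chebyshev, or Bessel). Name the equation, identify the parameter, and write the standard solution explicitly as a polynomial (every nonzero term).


All three coefficients share the factor 10; dividing through by 10 gives  (1 - x^2) y'' - x y' + 16 y = 0.
This matches the Chebyshev equation (1 - x^2) y'' - x y' + n^2 y = 0 (note the -x y' term, not -2x y') with n^2 = 16, so n = 4; the polynomial solution is T_4(x).
With y = sum_k a_k x^k, matching x^k gives (k+2)(k+1) a_{k+2} = (k^2 - n^2) a_k = (k - 4)(k + 4) a_k. The right side vanishes at k = 4, so the series with the parity of 4 terminates at degree 4.
Standard normalization: leading coefficient of T_n is 2^(n-1), so a_4 = 2^3 = 8. Work downward with a_k = (k+1)(k+2) a_{k+2} / ((k - 4)(k + 4)):
  a_2 = (3)(4)(8) / ((2 - 4)(2 + 4)) = 96/(-12) = -8
  a_0 = (1)(2)(-8) / ((0 - 4)(0 + 4)) = -16/(-16) = 1
Hence T_4(x) = 8 x^4 - 8 x^2 + 1.

T_4(x); series = 8 x^4 - 8 x^2 + 1


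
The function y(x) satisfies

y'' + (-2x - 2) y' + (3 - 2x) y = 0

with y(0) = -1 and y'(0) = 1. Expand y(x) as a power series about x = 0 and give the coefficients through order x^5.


Ansatz: y(x) = sum_{n>=0} a_n x^n, so y'(x) = sum_{n>=1} n a_n x^(n-1) and y''(x) = sum_{n>=2} n(n-1) a_n x^(n-2).
Substitute into P(x) y'' + Q(x) y' + R(x) y = 0 with P(x) = 1, Q(x) = -2x - 2, R(x) = 3 - 2x, and match powers of x.
Initial conditions: a_0 = -1, a_1 = 1.
Setting the coefficient of each power of x to zero and solving order by order (substituting the coefficients already found):
  x^0: 2 a_2 - 2 a_1 + 3 a_0 = 0  ->  2 a_2 = 2 a_1 - 3 a_0 = 5  ->  a_2 = 5/2
  x^1: 6 a_3 - 4 a_2 + a_1 - 2 a_0 = 0  ->  6 a_3 = 4 a_2 - a_1 + 2 a_0 = 7  ->  a_3 = 7/6
  x^2: 12 a_4 - 6 a_3 - a_2 - 2 a_1 = 0  ->  12 a_4 = 6 a_3 + a_2 + 2 a_1 = 23/2  ->  a_4 = 23/24
  x^3: 20 a_5 - 8 a_4 - 3 a_3 - 2 a_2 = 0  ->  20 a_5 = 8 a_4 + 3 a_3 + 2 a_2 = 97/6  ->  a_5 = 97/120
Truncated series: y(x) = -1 + x + (5/2) x^2 + (7/6) x^3 + (23/24) x^4 + (97/120) x^5 + O(x^6).

a_0 = -1; a_1 = 1; a_2 = 5/2; a_3 = 7/6; a_4 = 23/24; a_5 = 97/120


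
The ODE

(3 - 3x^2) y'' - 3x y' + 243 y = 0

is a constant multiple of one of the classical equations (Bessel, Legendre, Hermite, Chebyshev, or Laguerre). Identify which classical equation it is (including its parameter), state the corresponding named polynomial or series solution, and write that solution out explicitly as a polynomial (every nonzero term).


All three coefficients share the factor 3; dividing through by 3 gives  (1 - x^2) y'' - x y' + 81 y = 0.
This matches the Chebyshev equation (1 - x^2) y'' - x y' + n^2 y = 0 (note the -x y' term, not -2x y') with n^2 = 81, so n = 9; the polynomial solution is T_9(x).
With y = sum_k a_k x^k, matching x^k gives (k+2)(k+1) a_{k+2} = (k^2 - n^2) a_k = (k - 9)(k + 9) a_k. The right side vanishes at k = 9, so the series with the parity of 9 terminates at degree 9.
Standard normalization: leading coefficient of T_n is 2^(n-1), so a_9 = 2^8 = 256. Work downward with a_k = (k+1)(k+2) a_{k+2} / ((k - 9)(k + 9)):
  a_7 = (8)(9)(256) / ((7 - 9)(7 + 9)) = 18432/(-32) = -576
  a_5 = (6)(7)(-576) / ((5 - 9)(5 + 9)) = -24192/(-56) = 432
  a_3 = (4)(5)(432) / ((3 - 9)(3 + 9)) = 8640/(-72) = -120
  a_1 = (2)(3)(-120) / ((1 - 9)(1 + 9)) = -720/(-80) = 9
Hence T_9(x) = 256 x^9 - 576 x^7 + 432 x^5 - 120 x^3 + 9 x.

T_9(x); series = 256 x^9 - 576 x^7 + 432 x^5 - 120 x^3 + 9 x


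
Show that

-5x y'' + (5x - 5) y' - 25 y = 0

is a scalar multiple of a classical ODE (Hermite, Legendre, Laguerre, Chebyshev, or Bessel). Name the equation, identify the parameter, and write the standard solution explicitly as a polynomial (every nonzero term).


All three coefficients share the factor -5; dividing through by -5 gives  x y'' + (1 - x) y' + 5 y = 0.
This matches the Laguerre equation x y'' + (1 - x) y' + n y = 0 with n = 5; the polynomial solution is L_5(x).
With y = sum_k a_k x^k, matching x^k gives (k+1)k a_{k+1} + (k+1) a_{k+1} - k a_k + n a_k = 0, i.e. (k+1)^2 a_{k+1} = (k - n) a_k = (k - 5) a_k. The right side vanishes at k = 5, so the series terminates at degree 5.
Standard normalization L_n(0) = 1 gives a_0 = 1. Work upward with a_{k+1} = (k - 5) a_k / (k+1)^2:
  a_1 = (0 - 5)(1) / 1^2 = -5/1 = -5
  a_2 = (1 - 5)(-5) / 2^2 = 20/4 = 5
  a_3 = (2 - 5)(5) / 3^2 = -15/9 = -5/3
  a_4 = (3 - 5)(-5/3) / 4^2 = (10/3)/16 = 5/24
  a_5 = (4 - 5)(5/24) / 5^2 = (-5/24)/25 = -1/120
Hence L_5(x) = -x^5/120 + 5 x^4/24 - 5 x^3/3 + 5 x^2 - 5 x + 1.

L_5(x); series = -x^5/120 + 5 x^4/24 - 5 x^3/3 + 5 x^2 - 5 x + 1


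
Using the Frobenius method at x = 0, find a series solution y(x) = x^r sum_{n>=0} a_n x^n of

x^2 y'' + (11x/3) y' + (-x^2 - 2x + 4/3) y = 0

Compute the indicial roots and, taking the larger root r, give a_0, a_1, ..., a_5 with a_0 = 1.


Write in Frobenius form y'' + (p(x)/x) y' + (q(x)/x^2) y = 0:
  p(x) = 11/3,  q(x) = -x^2 - 2x + 4/3.
Indicial equation: r(r-1) + (11/3) r + (4/3) = 0 -> roots r_1 = -2/3, r_2 = -2.
Take r = r_1 = -2/3. Let y(x) = x^r sum_{n>=0} a_n x^n with a_0 = 1.
Substitute y = x^r sum a_n x^n and match x^{r+n}. The recurrence is
  D(n) a_n - 2 a_{n-1} - 1 a_{n-2} = 0,  where D(n) = (r+n)(r+n-1) + (11/3)(r+n) + (4/3).
  a_n = [2 a_{n-1} + 1 a_{n-2}] / D(n).
Since the indicial polynomial factors as (r - r_1)(r - r_2), D(n) = (r_1 + n - r_1)(r_1 + n - r_2) = n(n + 4/3).
Evaluating step by step (a_0 = 1):
  n = 1: D(1) = 1(1 + 4/3) = 7/3; numerator = 2(1) = 2; a_1 = (2)/(7/3) = 6/7
  n = 2: D(2) = 2(2 + 4/3) = 20/3; numerator = 2(6/7) + 1(1) = 19/7; a_2 = (19/7)/(20/3) = 57/140
  n = 3: D(3) = 3(3 + 4/3) = 13; numerator = 2(57/140) + 1(6/7) = 117/70; a_3 = (117/70)/(13) = 9/70
  n = 4: D(4) = 4(4 + 4/3) = 64/3; numerator = 2(9/70) + 1(57/140) = 93/140; a_4 = (93/140)/(64/3) = 279/8960
  n = 5: D(5) = 5(5 + 4/3) = 95/3; numerator = 2(279/8960) + 1(9/70) = 171/896; a_5 = (171/896)/(95/3) = 27/4480

r = -2/3; a_0 = 1; a_1 = 6/7; a_2 = 57/140; a_3 = 9/70; a_4 = 279/8960; a_5 = 27/4480


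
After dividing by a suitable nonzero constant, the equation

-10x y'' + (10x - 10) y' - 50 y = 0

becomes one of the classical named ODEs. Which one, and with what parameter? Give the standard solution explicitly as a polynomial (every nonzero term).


All three coefficients share the factor -10; dividing through by -10 gives  x y'' + (1 - x) y' + 5 y = 0.
This matches the Laguerre equation x y'' + (1 - x) y' + n y = 0 with n = 5; the polynomial solution is L_5(x).
With y = sum_k a_k x^k, matching x^k gives (k+1)k a_{k+1} + (k+1) a_{k+1} - k a_k + n a_k = 0, i.e. (k+1)^2 a_{k+1} = (k - n) a_k = (k - 5) a_k. The right side vanishes at k = 5, so the series terminates at degree 5.
Standard normalization L_n(0) = 1 gives a_0 = 1. Work upward with a_{k+1} = (k - 5) a_k / (k+1)^2:
  a_1 = (0 - 5)(1) / 1^2 = -5/1 = -5
  a_2 = (1 - 5)(-5) / 2^2 = 20/4 = 5
  a_3 = (2 - 5)(5) / 3^2 = -15/9 = -5/3
  a_4 = (3 - 5)(-5/3) / 4^2 = (10/3)/16 = 5/24
  a_5 = (4 - 5)(5/24) / 5^2 = (-5/24)/25 = -1/120
Hence L_5(x) = -x^5/120 + 5 x^4/24 - 5 x^3/3 + 5 x^2 - 5 x + 1.

L_5(x); series = -x^5/120 + 5 x^4/24 - 5 x^3/3 + 5 x^2 - 5 x + 1


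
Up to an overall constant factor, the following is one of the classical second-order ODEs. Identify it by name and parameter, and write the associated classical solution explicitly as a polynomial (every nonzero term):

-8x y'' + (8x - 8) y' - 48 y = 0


All three coefficients share the factor -8; dividing through by -8 gives  x y'' + (1 - x) y' + 6 y = 0.
This matches the Laguerre equation x y'' + (1 - x) y' + n y = 0 with n = 6; the polynomial solution is L_6(x).
With y = sum_k a_k x^k, matching x^k gives (k+1)k a_{k+1} + (k+1) a_{k+1} - k a_k + n a_k = 0, i.e. (k+1)^2 a_{k+1} = (k - n) a_k = (k - 6) a_k. The right side vanishes at k = 6, so the series terminates at degree 6.
Standard normalization L_n(0) = 1 gives a_0 = 1. Work upward with a_{k+1} = (k - 6) a_k / (k+1)^2:
  a_1 = (0 - 6)(1) / 1^2 = -6/1 = -6
  a_2 = (1 - 6)(-6) / 2^2 = 30/4 = 15/2
  a_3 = (2 - 6)(15/2) / 3^2 = -30/9 = -10/3
  a_4 = (3 - 6)(-10/3) / 4^2 = 10/16 = 5/8
  a_5 = (4 - 6)(5/8) / 5^2 = (-5/4)/25 = -1/20
  a_6 = (5 - 6)(-1/20) / 6^2 = (1/20)/36 = 1/720
Hence L_6(x) = x^6/720 - x^5/20 + 5 x^4/8 - 10 x^3/3 + 15 x^2/2 - 6 x + 1.

L_6(x); series = x^6/720 - x^5/20 + 5 x^4/8 - 10 x^3/3 + 15 x^2/2 - 6 x + 1


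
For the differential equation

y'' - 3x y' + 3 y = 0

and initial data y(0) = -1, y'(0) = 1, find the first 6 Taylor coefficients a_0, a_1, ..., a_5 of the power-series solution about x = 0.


Ansatz: y(x) = sum_{n>=0} a_n x^n, so y'(x) = sum_{n>=1} n a_n x^(n-1) and y''(x) = sum_{n>=2} n(n-1) a_n x^(n-2).
Substitute into P(x) y'' + Q(x) y' + R(x) y = 0 with P(x) = 1, Q(x) = -3x, R(x) = 3, and match powers of x.
Initial conditions: a_0 = -1, a_1 = 1.
Setting the coefficient of each power of x to zero and solving order by order (substituting the coefficients already found):
  x^0: 2 a_2 + 3 a_0 = 0  ->  2 a_2 = -3 a_0 = 3  ->  a_2 = 3/2
  x^1: 6 a_3 = 0  ->  a_3 = 0
  x^2: 12 a_4 - 3 a_2 = 0  ->  12 a_4 = 3 a_2 = 9/2  ->  a_4 = 3/8
  x^3: 20 a_5 - 6 a_3 = 0  ->  20 a_5 = 6 a_3 = 0  ->  a_5 = 0
Truncated series: y(x) = -1 + x + (3/2) x^2 + (3/8) x^4 + O(x^6).

a_0 = -1; a_1 = 1; a_2 = 3/2; a_3 = 0; a_4 = 3/8; a_5 = 0


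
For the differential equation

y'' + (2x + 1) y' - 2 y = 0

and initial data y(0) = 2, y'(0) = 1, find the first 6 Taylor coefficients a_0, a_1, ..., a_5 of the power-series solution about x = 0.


Ansatz: y(x) = sum_{n>=0} a_n x^n, so y'(x) = sum_{n>=1} n a_n x^(n-1) and y''(x) = sum_{n>=2} n(n-1) a_n x^(n-2).
Substitute into P(x) y'' + Q(x) y' + R(x) y = 0 with P(x) = 1, Q(x) = 2x + 1, R(x) = -2, and match powers of x.
Initial conditions: a_0 = 2, a_1 = 1.
Setting the coefficient of each power of x to zero and solving order by order (substituting the coefficients already found):
  x^0: 2 a_2 + a_1 - 2 a_0 = 0  ->  2 a_2 = -a_1 + 2 a_0 = 3  ->  a_2 = 3/2
  x^1: 6 a_3 + 2 a_2 = 0  ->  6 a_3 = -2 a_2 = -3  ->  a_3 = -1/2
  x^2: 12 a_4 + 3 a_3 + 2 a_2 = 0  ->  12 a_4 = -3 a_3 - 2 a_2 = -3/2  ->  a_4 = -1/8
  x^3: 20 a_5 + 4 a_4 + 4 a_3 = 0  ->  20 a_5 = -4 a_4 - 4 a_3 = 5/2  ->  a_5 = 1/8
Truncated series: y(x) = 2 + x + (3/2) x^2 - (1/2) x^3 - (1/8) x^4 + (1/8) x^5 + O(x^6).

a_0 = 2; a_1 = 1; a_2 = 3/2; a_3 = -1/2; a_4 = -1/8; a_5 = 1/8


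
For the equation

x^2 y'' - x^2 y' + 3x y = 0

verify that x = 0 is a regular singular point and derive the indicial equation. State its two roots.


Divide by x^2 to reach normal form y'' + P_1(x) y' + P_2(x) y = 0 with P_1(x) = -1 and P_2(x) = 3/x.
x = 0 is a singular point because the y-coefficient 3/x has a pole at x = 0.
It is a regular singular point because x P_1(x) = p(x) = -x and x^2 P_2(x) = q(x) = 3x are polynomials, hence analytic at x = 0.
p(0) = 0,  q(0) = 0.
Indicial equation: r(r-1) + p(0) r + q(0) = 0, i.e. r^2 + (p(0) - 1) r + q(0) = 0, i.e. r^2 - 1 r = 0.
Discriminant: (-1)^2 - 4(0) = 1, so r = (1 ± 1)/2.
Solving: r_1 = 1, r_2 = 0.

indicial: r^2 - 1 r = 0; roots r_1 = 1, r_2 = 0


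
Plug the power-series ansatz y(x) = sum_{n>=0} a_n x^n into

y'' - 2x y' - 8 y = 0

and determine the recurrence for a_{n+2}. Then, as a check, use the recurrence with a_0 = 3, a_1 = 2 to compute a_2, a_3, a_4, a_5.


Substitute y = sum_n a_n x^n.
y''(x) has coefficient (n+2)(n+1) a_{n+2} at x^n;
-2 x y'(x) has coefficient -2 n a_n at x^n (shift);
-8 y(x) has coefficient -8 a_n at x^n.
Matching x^n: (n+2)(n+1) a_{n+2} + (-2n - 8) a_n = 0.
Thus a_{n+2} = (2n + 8) / ((n+1)(n+2)) * a_n.

Check with a_0 = 3, a_1 = 2 (apply the recurrence for n = 0, 1, 2, 3): a_0 = 3, a_1 = 2, a_2 = 12, a_3 = 10/3, a_4 = 12, a_5 = 7/3.

a_(n+2) = (2n + 8) / ((n+1)(n+2)) * a_n; check: a_0 = 3, a_1 = 2, a_2 = 12, a_3 = 10/3, a_4 = 12, a_5 = 7/3


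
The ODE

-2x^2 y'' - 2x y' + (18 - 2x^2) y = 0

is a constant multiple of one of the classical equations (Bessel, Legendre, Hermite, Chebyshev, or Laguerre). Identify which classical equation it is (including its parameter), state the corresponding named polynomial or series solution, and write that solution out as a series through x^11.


All three coefficients share the factor -2; dividing through by -2 gives  x^2 y'' + x y' + (x^2 - 9) y = 0.
This matches the Bessel equation x^2 y'' + x y' + (x^2 - nu^2) y = 0 with nu^2 = 9, so nu = 3; the solution bounded at x = 0 is J_3(x).
Frobenius at x = 0: indicial roots ±nu; for r = nu the recurrence k(k + 2nu) c_k = -c_{k-2} gives the standard series J_nu(x) = sum_{k>=0} (-1)^k / (k! (k+nu)!) (x/2)^(2k+nu). Evaluate the first 5 terms:
  k = 0: (-1)^0 / (0! * 3! * 2^3) x^3 = 1/(1*6*8) x^3 = (1/48) x^3
  k = 1: (-1)^1 / (1! * 4! * 2^5) x^5 = -1/(1*24*32) x^5 = (-1/768) x^5
  k = 2: (-1)^2 / (2! * 5! * 2^7) x^7 = 1/(2*120*128) x^7 = (1/30720) x^7
  k = 3: (-1)^3 / (3! * 6! * 2^9) x^9 = -1/(6*720*512) x^9 = (-1/2211840) x^9
  k = 4: (-1)^4 / (4! * 7! * 2^11) x^11 = 1/(24*5040*2048) x^11 = (1/247726080) x^11
Hence J_3(x) = x^11/247726080 - x^9/2211840 + x^7/30720 - x^5/768 + x^3/48 + ....

J_3(x); series = x^11/247726080 - x^9/2211840 + x^7/30720 - x^5/768 + x^3/48


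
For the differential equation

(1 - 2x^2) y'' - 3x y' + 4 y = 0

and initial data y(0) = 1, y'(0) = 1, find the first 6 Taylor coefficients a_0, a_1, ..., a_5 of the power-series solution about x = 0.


Ansatz: y(x) = sum_{n>=0} a_n x^n, so y'(x) = sum_{n>=1} n a_n x^(n-1) and y''(x) = sum_{n>=2} n(n-1) a_n x^(n-2).
Substitute into P(x) y'' + Q(x) y' + R(x) y = 0 with P(x) = 1 - 2x^2, Q(x) = -3x, R(x) = 4, and match powers of x.
Initial conditions: a_0 = 1, a_1 = 1.
Setting the coefficient of each power of x to zero and solving order by order (substituting the coefficients already found):
  x^0: 2 a_2 + 4 a_0 = 0  ->  2 a_2 = -4 a_0 = -4  ->  a_2 = -2
  x^1: 6 a_3 + a_1 = 0  ->  6 a_3 = -a_1 = -1  ->  a_3 = -1/6
  x^2: 12 a_4 - 6 a_2 = 0  ->  12 a_4 = 6 a_2 = -12  ->  a_4 = -1
  x^3: 20 a_5 - 17 a_3 = 0  ->  20 a_5 = 17 a_3 = -17/6  ->  a_5 = -17/120
Truncated series: y(x) = 1 + x - 2 x^2 - (1/6) x^3 - x^4 - (17/120) x^5 + O(x^6).

a_0 = 1; a_1 = 1; a_2 = -2; a_3 = -1/6; a_4 = -1; a_5 = -17/120


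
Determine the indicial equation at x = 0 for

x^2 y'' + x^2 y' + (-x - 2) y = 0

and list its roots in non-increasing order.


Divide by x^2 to reach normal form y'' + P_1(x) y' + P_2(x) y = 0 with P_1(x) = 1 and P_2(x) = -1/x - 2/x^2.
x = 0 is a singular point because the y-coefficient -1/x - 2/x^2 has a pole at x = 0.
It is a regular singular point because x P_1(x) = p(x) = x and x^2 P_2(x) = q(x) = -x - 2 are polynomials, hence analytic at x = 0.
p(0) = 0,  q(0) = -2.
Indicial equation: r(r-1) + p(0) r + q(0) = 0, i.e. r^2 + (p(0) - 1) r + q(0) = 0, i.e. r^2 - 1 r - 2 = 0.
Discriminant: (-1)^2 - 4(-2) = 9, so r = (1 ± 3)/2.
Solving: r_1 = 2, r_2 = -1.

indicial: r^2 - 1 r - 2 = 0; roots r_1 = 2, r_2 = -1


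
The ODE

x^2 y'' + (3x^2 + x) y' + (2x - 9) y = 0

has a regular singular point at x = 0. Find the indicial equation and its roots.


Divide by x^2 to reach normal form y'' + P_1(x) y' + P_2(x) y = 0 with P_1(x) = 3 + 1/x and P_2(x) = 2/x - 9/x^2.
x = 0 is a singular point because the y'-coefficient 3 + 1/x has a pole at x = 0 and the y-coefficient 2/x - 9/x^2 has a pole at x = 0.
It is a regular singular point because x P_1(x) = p(x) = 3x + 1 and x^2 P_2(x) = q(x) = 2x - 9 are polynomials, hence analytic at x = 0.
p(0) = 1,  q(0) = -9.
Indicial equation: r(r-1) + p(0) r + q(0) = 0, i.e. r^2 + (p(0) - 1) r + q(0) = 0, i.e. r^2 - 9 = 0.
Discriminant: (0)^2 - 4(-9) = 36, so r = (0 ± 6)/2.
Solving: r_1 = 3, r_2 = -3.

indicial: r^2 - 9 = 0; roots r_1 = 3, r_2 = -3


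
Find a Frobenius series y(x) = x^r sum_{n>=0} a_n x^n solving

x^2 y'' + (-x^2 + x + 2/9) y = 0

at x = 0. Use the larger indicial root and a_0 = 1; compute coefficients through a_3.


Write in Frobenius form y'' + (p(x)/x) y' + (q(x)/x^2) y = 0:
  p(x) = 0,  q(x) = -x^2 + x + 2/9.
Indicial equation: r(r-1) + (0) r + (2/9) = 0 -> roots r_1 = 2/3, r_2 = 1/3.
Take r = r_1 = 2/3. Let y(x) = x^r sum_{n>=0} a_n x^n with a_0 = 1.
Substitute y = x^r sum a_n x^n and match x^{r+n}. The recurrence is
  D(n) a_n + 1 a_{n-1} - 1 a_{n-2} = 0,  where D(n) = (r+n)(r+n-1) + (0)(r+n) + (2/9).
  a_n = [-1 a_{n-1} + 1 a_{n-2}] / D(n).
Since the indicial polynomial factors as (r - r_1)(r - r_2), D(n) = (r_1 + n - r_1)(r_1 + n - r_2) = n(n + 1/3).
Evaluating step by step (a_0 = 1):
  n = 1: D(1) = 1(1 + 1/3) = 4/3; numerator = -1(1) = -1; a_1 = (-1)/(4/3) = -3/4
  n = 2: D(2) = 2(2 + 1/3) = 14/3; numerator = -1(-3/4) + 1(1) = 7/4; a_2 = (7/4)/(14/3) = 3/8
  n = 3: D(3) = 3(3 + 1/3) = 10; numerator = -1(3/8) + 1(-3/4) = -9/8; a_3 = (-9/8)/(10) = -9/80

r = 2/3; a_0 = 1; a_1 = -3/4; a_2 = 3/8; a_3 = -9/80


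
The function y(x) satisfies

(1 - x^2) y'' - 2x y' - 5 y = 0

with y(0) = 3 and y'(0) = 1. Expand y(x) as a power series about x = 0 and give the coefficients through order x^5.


Ansatz: y(x) = sum_{n>=0} a_n x^n, so y'(x) = sum_{n>=1} n a_n x^(n-1) and y''(x) = sum_{n>=2} n(n-1) a_n x^(n-2).
Substitute into P(x) y'' + Q(x) y' + R(x) y = 0 with P(x) = 1 - x^2, Q(x) = -2x, R(x) = -5, and match powers of x.
Initial conditions: a_0 = 3, a_1 = 1.
Setting the coefficient of each power of x to zero and solving order by order (substituting the coefficients already found):
  x^0: 2 a_2 - 5 a_0 = 0  ->  2 a_2 = 5 a_0 = 15  ->  a_2 = 15/2
  x^1: 6 a_3 - 7 a_1 = 0  ->  6 a_3 = 7 a_1 = 7  ->  a_3 = 7/6
  x^2: 12 a_4 - 11 a_2 = 0  ->  12 a_4 = 11 a_2 = 165/2  ->  a_4 = 55/8
  x^3: 20 a_5 - 17 a_3 = 0  ->  20 a_5 = 17 a_3 = 119/6  ->  a_5 = 119/120
Truncated series: y(x) = 3 + x + (15/2) x^2 + (7/6) x^3 + (55/8) x^4 + (119/120) x^5 + O(x^6).

a_0 = 3; a_1 = 1; a_2 = 15/2; a_3 = 7/6; a_4 = 55/8; a_5 = 119/120


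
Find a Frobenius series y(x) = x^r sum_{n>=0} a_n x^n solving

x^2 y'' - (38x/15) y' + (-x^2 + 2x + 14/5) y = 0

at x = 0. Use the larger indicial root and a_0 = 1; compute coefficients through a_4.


Write in Frobenius form y'' + (p(x)/x) y' + (q(x)/x^2) y = 0:
  p(x) = -38/15,  q(x) = -x^2 + 2x + 14/5.
Indicial equation: r(r-1) + (-38/15) r + (14/5) = 0 -> roots r_1 = 7/3, r_2 = 6/5.
Take r = r_1 = 7/3. Let y(x) = x^r sum_{n>=0} a_n x^n with a_0 = 1.
Substitute y = x^r sum a_n x^n and match x^{r+n}. The recurrence is
  D(n) a_n + 2 a_{n-1} - 1 a_{n-2} = 0,  where D(n) = (r+n)(r+n-1) + (-38/15)(r+n) + (14/5).
  a_n = [-2 a_{n-1} + 1 a_{n-2}] / D(n).
Since the indicial polynomial factors as (r - r_1)(r - r_2), D(n) = (r_1 + n - r_1)(r_1 + n - r_2) = n(n + 17/15).
Evaluating step by step (a_0 = 1):
  n = 1: D(1) = 1(1 + 17/15) = 32/15; numerator = -2(1) = -2; a_1 = (-2)/(32/15) = -15/16
  n = 2: D(2) = 2(2 + 17/15) = 94/15; numerator = -2(-15/16) + 1(1) = 23/8; a_2 = (23/8)/(94/15) = 345/752
  n = 3: D(3) = 3(3 + 17/15) = 62/5; numerator = -2(345/752) + 1(-15/16) = -1395/752; a_3 = (-1395/752)/(62/5) = -225/1504
  n = 4: D(4) = 4(4 + 17/15) = 308/15; numerator = -2(-225/1504) + 1(345/752) = 285/376; a_4 = (285/376)/(308/15) = 4275/115808

r = 7/3; a_0 = 1; a_1 = -15/16; a_2 = 345/752; a_3 = -225/1504; a_4 = 4275/115808
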